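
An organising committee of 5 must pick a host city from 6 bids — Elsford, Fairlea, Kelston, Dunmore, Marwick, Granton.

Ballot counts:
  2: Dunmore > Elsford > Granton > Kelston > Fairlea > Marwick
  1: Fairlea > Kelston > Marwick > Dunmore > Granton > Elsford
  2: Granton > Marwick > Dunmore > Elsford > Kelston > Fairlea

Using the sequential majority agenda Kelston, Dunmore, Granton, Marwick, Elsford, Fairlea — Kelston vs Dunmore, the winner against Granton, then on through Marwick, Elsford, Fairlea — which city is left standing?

Fairlea

Round 1: Kelston vs Dunmore — 1–4, Dunmore advances.
Round 2: Dunmore vs Granton — 3–2, Dunmore advances.
Round 3: Dunmore vs Marwick — 2–3, Marwick advances.
Round 4: Marwick vs Elsford — 3–2, Marwick advances.
Round 5: Marwick vs Fairlea — 2–3, Fairlea advances.
Fairlea survives the agenda.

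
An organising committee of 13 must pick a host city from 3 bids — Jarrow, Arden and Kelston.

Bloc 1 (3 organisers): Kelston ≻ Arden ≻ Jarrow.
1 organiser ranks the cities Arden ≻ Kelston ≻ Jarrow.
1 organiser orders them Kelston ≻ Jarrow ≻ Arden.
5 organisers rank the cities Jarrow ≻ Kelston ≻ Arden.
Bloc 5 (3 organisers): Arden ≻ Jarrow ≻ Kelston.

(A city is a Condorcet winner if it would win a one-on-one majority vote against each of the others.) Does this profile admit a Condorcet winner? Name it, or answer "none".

Pairwise majorities:
Jarrow vs Arden: Arden, 7–6.
Jarrow–Kelston: Jarrow 8–5.
Arden vs Kelston: Kelston, 9–4.
Every city loses at least once (Jarrow loses to Arden; Arden loses to Kelston; Kelston loses to Jarrow). The majority relation contains the cycle Jarrow → Kelston → Arden → Jarrow, so there is no Condorcet winner.

none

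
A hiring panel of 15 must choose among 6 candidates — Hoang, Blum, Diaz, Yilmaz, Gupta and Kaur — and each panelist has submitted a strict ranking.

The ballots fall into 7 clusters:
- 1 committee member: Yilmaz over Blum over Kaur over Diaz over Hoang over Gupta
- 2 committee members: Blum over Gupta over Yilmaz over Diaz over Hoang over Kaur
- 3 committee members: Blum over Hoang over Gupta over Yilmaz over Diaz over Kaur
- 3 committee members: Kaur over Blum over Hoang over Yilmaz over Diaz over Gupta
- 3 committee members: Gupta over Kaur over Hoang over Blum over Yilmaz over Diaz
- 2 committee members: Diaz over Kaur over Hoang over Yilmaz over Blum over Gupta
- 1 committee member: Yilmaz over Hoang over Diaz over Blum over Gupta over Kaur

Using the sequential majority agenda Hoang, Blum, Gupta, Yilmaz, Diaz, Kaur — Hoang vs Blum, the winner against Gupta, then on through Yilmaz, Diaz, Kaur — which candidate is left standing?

Round 1: Hoang vs Blum — 6–9, Blum advances.
Round 2: Blum vs Gupta — 12–3, Blum advances.
Round 3: Blum vs Yilmaz — 11–4, Blum advances.
Round 4: Blum vs Diaz — 12–3, Blum advances.
Round 5: Blum vs Kaur — 7–8, Kaur advances.
Kaur survives the agenda.

Kaur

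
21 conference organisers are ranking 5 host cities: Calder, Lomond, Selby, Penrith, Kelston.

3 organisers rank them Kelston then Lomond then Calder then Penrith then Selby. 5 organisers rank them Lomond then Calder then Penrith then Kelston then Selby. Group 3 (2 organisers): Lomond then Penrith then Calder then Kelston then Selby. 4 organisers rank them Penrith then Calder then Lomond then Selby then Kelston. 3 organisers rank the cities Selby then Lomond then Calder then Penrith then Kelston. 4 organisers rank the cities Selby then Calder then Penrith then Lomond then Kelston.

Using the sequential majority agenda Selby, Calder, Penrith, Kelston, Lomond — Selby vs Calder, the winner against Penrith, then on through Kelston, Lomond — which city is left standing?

Round 1: Selby vs Calder — 7–14, Calder advances.
Round 2: Calder vs Penrith — 15–6, Calder advances.
Round 3: Calder vs Kelston — 18–3, Calder advances.
Round 4: Calder vs Lomond — 8–13, Lomond advances.
The agenda winner is Lomond.

Lomond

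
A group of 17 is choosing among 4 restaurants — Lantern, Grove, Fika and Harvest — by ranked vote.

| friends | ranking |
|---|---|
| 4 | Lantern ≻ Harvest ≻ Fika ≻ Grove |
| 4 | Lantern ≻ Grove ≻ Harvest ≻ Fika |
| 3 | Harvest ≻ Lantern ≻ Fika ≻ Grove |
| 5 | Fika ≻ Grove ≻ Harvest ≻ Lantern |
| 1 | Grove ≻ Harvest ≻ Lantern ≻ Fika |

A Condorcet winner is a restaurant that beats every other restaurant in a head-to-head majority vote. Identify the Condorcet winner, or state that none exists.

Check each pair by majority over 17 ballots:
Lantern vs Grove: 11 to 6, Lantern.
Lantern vs Fika: 4+4+3+1 = 12 for Lantern, 5 for Fika — Lantern by 12–5.
Lantern vs Harvest: Lantern preferred on 4+4 = 8 ballots; Harvest wins 9–8.
Grove vs Fika: 5 to 12, Fika.
Grove vs Harvest: 10 to 7, Grove.
Fika vs Harvest: 5 for Fika, 12 for Harvest — Harvest by 12–5.
No restaurant is unbeaten: Lantern loses to Harvest; Grove loses to Lantern; Fika loses to Lantern; Harvest loses to Grove. In particular Lantern → Grove → Harvest → Lantern is a majority cycle — no Condorcet winner exists.

none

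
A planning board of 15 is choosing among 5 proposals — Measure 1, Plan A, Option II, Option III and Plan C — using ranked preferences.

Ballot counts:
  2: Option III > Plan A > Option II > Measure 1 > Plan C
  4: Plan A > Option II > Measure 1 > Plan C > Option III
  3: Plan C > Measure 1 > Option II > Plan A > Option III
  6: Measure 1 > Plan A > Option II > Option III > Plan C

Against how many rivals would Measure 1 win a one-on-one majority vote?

4

Measure 1 against each rival (15 council members):
Measure 1 vs Plan A: 3+6 = 9 for Measure 1, 6 for Plan A — Measure 1 by 9–6.
Measure 1 vs Option II: Measure 1 is ranked higher on 3+6 = 9 ballots, Option II on 6. Measure 1 wins 9–6.
Measure 1 vs Option III: Measure 1 preferred on 4+3+6 = 13 ballots; Measure 1 wins 13–2.
Measure 1 vs Plan C: 12 to 3, Measure 1.
Measure 1 beats Plan A, Option II, Option III, Plan C — 4 pairwise wins.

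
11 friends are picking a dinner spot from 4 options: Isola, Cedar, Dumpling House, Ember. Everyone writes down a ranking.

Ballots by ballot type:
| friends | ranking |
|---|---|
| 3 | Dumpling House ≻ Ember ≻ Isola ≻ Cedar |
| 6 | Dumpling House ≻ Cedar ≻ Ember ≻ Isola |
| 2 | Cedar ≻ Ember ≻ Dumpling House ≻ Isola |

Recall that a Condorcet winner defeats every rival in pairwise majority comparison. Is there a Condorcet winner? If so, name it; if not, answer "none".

Check each pair by majority over 11 ballots:
Isola vs Cedar: Cedar wins 8–3.
Isola vs Dumpling House: Isola is ranked higher on 0 ballots, Dumpling House on 11. Dumpling House wins 11–0.
Isola vs Ember: Isola is ranked higher on 0 ballots, Ember on 11. Ember wins 11–0.
Cedar vs Dumpling House: 2 for Cedar, 9 for Dumpling House — Dumpling House by 9–2.
Cedar vs Ember: Cedar wins 8–3.
Dumpling House vs Ember: Dumpling House, 9–2.
Dumpling House wins every pairwise contest, so Dumpling House is the Condorcet winner.

Dumpling House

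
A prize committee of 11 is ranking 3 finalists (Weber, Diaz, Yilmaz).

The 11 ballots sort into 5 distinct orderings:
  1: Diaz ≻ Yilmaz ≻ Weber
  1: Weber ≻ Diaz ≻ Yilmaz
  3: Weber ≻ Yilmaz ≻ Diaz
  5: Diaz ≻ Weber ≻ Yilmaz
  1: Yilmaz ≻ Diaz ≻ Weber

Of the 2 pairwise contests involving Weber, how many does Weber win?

1

Weber against each rival (11 jurors):
Weber vs Diaz: Diaz wins 7–4.
Weber–Yilmaz: Weber 9–2.
Weber beats Yilmaz; loses to Diaz — 1 pairwise win.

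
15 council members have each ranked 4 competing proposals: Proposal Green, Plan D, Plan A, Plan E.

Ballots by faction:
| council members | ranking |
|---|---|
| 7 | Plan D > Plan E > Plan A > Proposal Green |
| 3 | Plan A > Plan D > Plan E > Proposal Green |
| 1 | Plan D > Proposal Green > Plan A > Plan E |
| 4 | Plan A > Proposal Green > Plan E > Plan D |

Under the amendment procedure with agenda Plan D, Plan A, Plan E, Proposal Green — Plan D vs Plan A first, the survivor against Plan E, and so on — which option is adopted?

Round 1: Plan D vs Plan A — 8–7, Plan D advances.
Round 2: Plan D vs Plan E — 11–4, Plan D advances.
Round 3: Plan D vs Proposal Green — 11–4, Plan D advances.
Plan D survives the agenda.

Plan D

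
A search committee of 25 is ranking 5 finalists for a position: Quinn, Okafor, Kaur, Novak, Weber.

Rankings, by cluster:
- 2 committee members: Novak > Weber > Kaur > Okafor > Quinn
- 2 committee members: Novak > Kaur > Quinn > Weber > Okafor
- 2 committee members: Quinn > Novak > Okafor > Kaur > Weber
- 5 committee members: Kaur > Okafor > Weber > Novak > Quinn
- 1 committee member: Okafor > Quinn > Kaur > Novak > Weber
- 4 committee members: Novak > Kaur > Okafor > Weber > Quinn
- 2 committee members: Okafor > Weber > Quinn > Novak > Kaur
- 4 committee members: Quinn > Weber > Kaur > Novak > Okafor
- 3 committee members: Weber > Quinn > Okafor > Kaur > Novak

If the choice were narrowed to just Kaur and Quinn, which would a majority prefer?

Kaur

Ballots ranking Kaur above Quinn: 2 + 2 + 5 + 4 = 13.
Ballots ranking Quinn above Kaur: 25 − 13 = 12.
Kaur wins the head-to-head 13–12.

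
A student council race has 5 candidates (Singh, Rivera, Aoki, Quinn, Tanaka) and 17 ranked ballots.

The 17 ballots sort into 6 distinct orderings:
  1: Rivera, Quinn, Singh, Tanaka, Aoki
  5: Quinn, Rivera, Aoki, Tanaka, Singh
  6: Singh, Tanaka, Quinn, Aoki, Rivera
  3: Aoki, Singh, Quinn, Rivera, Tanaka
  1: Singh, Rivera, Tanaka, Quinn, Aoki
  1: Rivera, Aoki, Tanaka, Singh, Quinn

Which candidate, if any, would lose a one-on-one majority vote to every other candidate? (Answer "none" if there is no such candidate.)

Tanaka

Pairwise majorities:
Singh vs Rivera: Singh wins 10–7.
Singh vs Aoki: Aoki, 9–8.
Singh vs Quinn: Singh wins 11–6.
Singh vs Tanaka: Singh wins 11–6.
Rivera vs Aoki: Rivera preferred on 1+5+1+1 = 8 ballots; Aoki wins 9–8.
Rivera vs Quinn: Quinn, 14–3.
Rivera vs Tanaka: Rivera, 11–6.
Aoki vs Quinn: Quinn, 13–4.
Aoki vs Tanaka: Aoki, 9–8.
Quinn vs Tanaka: Quinn preferred on 1+5+3 = 9 ballots; Quinn wins 9–8.
Tanaka loses to every other candidate — it is the Condorcet loser.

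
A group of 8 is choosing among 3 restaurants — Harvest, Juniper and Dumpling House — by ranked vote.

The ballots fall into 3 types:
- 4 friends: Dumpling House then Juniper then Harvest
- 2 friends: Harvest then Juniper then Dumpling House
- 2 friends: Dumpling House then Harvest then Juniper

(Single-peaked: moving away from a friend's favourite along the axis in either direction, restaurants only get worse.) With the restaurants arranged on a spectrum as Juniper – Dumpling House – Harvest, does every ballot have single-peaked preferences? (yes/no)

Axis positions: Juniper=1, Dumpling House=2, Harvest=3.
Type 1 (peak Dumpling House at position 2): ranking walks positions 2-1-3, expanding outward from the peak — single-peaked.
Type 2: ranking walks positions 3-1-2; Juniper is ranked above Dumpling House even though Dumpling House lies between Juniper and the peak Harvest on the axis — preferences dip and rise again. Not single-peaked.
Type 3 (peak Dumpling House at position 2): ranking walks positions 2-3-1, expanding outward from the peak — single-peaked.
Type 2 violates single-peakedness, so the profile is not single-peaked on this axis.

no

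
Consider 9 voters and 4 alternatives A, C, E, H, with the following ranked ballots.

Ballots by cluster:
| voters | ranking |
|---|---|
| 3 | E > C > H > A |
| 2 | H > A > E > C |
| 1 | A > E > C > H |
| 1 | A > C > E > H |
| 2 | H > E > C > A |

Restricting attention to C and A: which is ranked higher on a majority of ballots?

C

Ballots ranking C above A: 3 + 2 = 5.
Ballots ranking A above C: 9 − 5 = 4.
C wins the head-to-head 5–4.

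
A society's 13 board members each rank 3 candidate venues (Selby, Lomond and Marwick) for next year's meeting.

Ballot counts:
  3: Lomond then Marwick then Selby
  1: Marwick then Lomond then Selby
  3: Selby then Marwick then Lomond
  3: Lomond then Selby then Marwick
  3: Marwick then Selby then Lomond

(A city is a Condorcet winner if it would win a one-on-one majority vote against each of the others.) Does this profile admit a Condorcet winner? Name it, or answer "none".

Marwick

Head-to-head results (13 organisers):
Selby vs Lomond: 6 to 7, Lomond.
Selby vs Marwick: Selby is ranked higher on 3+3 = 6 ballots, Marwick on 7. Marwick wins 7–6.
Lomond vs Marwick: Lomond preferred on 3+3 = 6 ballots; Marwick wins 7–6.
Marwick defeats every rival head-to-head and is the Condorcet winner.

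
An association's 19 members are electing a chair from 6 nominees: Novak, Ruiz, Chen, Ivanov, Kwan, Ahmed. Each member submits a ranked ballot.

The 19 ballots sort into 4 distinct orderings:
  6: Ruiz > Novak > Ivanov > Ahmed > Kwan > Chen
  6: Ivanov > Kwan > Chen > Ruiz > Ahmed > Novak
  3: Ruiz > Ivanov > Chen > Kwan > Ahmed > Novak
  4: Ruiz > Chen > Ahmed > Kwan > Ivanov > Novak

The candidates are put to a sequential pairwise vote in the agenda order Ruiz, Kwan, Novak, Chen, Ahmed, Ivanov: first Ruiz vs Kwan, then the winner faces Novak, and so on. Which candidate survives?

Ruiz

Round 1: Ruiz vs Kwan — 13–6, Ruiz advances.
Round 2: Ruiz vs Novak — 19–0, Ruiz advances.
Round 3: Ruiz vs Chen — 13–6, Ruiz advances.
Round 4: Ruiz vs Ahmed — 19–0, Ruiz advances.
Round 5: Ruiz vs Ivanov — 13–6, Ruiz advances.
Ruiz survives the agenda.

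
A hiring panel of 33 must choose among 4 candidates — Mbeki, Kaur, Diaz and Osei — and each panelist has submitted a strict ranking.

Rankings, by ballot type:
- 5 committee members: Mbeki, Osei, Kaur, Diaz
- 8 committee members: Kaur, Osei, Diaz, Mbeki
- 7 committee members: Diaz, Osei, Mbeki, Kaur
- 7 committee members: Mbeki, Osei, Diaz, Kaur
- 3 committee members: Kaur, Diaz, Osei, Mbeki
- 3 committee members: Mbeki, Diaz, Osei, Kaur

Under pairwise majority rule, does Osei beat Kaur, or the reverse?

Osei

Ballots ranking Osei above Kaur: 5 + 7 + 7 + 3 = 22.
Ballots ranking Kaur above Osei: 33 − 22 = 11.
Osei wins the head-to-head 22–11.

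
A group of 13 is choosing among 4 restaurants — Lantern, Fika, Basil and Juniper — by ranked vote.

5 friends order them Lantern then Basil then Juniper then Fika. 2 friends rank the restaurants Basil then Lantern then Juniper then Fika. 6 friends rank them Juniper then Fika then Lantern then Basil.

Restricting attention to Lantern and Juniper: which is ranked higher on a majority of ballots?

Ballots ranking Lantern above Juniper: 5 + 2 = 7.
Ballots ranking Juniper above Lantern: 13 − 7 = 6.
Lantern wins the head-to-head 7–6.

Lantern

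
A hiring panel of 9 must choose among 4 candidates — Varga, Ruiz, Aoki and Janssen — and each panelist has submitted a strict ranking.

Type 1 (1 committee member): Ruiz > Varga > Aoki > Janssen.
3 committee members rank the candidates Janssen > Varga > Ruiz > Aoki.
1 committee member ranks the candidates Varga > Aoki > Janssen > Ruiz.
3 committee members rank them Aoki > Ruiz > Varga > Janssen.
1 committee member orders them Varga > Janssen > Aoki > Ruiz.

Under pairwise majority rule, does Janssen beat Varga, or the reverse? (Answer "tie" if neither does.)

Ballots ranking Janssen above Varga: 3.
Ballots ranking Varga above Janssen: 9 − 3 = 6.
Varga wins the head-to-head 6–3.

Varga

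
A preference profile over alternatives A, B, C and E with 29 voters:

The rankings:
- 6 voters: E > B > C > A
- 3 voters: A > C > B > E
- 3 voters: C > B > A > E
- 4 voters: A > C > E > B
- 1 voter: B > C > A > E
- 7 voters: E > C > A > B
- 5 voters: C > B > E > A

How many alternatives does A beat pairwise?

0

A against each rival (29 voters):
A vs B: B, 15–14.
A–C: C 22–7.
A vs E: E, 18–11.
A beats no one; loses to B, C, E — 0 pairwise wins.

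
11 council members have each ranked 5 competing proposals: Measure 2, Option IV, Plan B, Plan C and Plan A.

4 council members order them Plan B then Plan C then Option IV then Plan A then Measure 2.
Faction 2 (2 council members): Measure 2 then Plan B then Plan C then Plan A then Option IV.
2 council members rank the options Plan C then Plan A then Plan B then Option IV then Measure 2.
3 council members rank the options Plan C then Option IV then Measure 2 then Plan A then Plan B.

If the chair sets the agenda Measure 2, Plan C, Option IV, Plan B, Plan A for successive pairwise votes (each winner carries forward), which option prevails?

Plan B

Round 1: Measure 2 vs Plan C — 2–9, Plan C advances.
Round 2: Plan C vs Option IV — 11–0, Plan C advances.
Round 3: Plan C vs Plan B — 5–6, Plan B advances.
Round 4: Plan B vs Plan A — 6–5, Plan B advances.
Plan B survives the agenda.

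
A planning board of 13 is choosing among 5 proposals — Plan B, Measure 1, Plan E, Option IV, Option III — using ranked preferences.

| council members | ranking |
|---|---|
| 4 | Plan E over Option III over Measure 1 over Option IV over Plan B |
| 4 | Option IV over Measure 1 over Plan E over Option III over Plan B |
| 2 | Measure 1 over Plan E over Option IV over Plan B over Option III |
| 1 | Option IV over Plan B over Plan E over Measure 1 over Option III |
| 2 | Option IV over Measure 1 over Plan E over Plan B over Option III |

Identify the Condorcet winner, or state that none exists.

Head-to-head results (13 council members):
Plan B–Measure 1: Measure 1 12–1.
Plan B vs Plan E: Plan E, 12–1.
Plan B vs Option IV: Option IV wins 13–0.
Plan B–Option III: Option III 8–5.
Measure 1 vs Plan E: Measure 1 wins 8–5.
Measure 1–Option IV: Option IV 7–6.
Measure 1 vs Option III: Measure 1, 9–4.
Plan E–Option IV: Option IV 7–6.
Plan E–Option III: Plan E 13–0.
Option IV vs Option III: Option IV, 9–4.
Option IV beats each of Plan B, Measure 1, Plan E, Option III — Option IV is the Condorcet winner.

Option IV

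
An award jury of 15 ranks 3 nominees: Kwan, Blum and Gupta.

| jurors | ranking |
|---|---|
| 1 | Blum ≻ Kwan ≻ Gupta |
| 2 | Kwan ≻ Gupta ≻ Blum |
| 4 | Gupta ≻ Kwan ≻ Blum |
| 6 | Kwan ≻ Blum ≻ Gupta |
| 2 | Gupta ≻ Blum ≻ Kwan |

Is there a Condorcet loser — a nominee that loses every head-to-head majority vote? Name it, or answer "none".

Pairwise majorities:
Kwan vs Blum: Kwan, 12–3.
Kwan–Gupta: Kwan 9–6.
Blum vs Gupta: Gupta wins 8–7.
Only Blum has no wins; Blum is the Condorcet loser.

Blum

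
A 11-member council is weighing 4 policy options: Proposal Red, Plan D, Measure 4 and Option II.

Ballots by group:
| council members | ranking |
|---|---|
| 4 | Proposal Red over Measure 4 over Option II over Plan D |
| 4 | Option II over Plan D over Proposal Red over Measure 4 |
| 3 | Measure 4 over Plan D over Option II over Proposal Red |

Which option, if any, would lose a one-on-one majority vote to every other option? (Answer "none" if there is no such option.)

Pairwise majorities:
Proposal Red vs Plan D: 4 for Proposal Red, 7 for Plan D — Plan D by 7–4.
Proposal Red vs Measure 4: 4+4 = 8 for Proposal Red, 3 for Measure 4 — Proposal Red by 8–3.
Proposal Red vs Option II: Option II wins 7–4.
Plan D–Measure 4: Measure 4 7–4.
Plan D vs Option II: 3 for Plan D, 8 for Option II — Option II by 8–3.
Measure 4–Option II: Measure 4 7–4.
Every option wins at least one matchup (Proposal Red beats Measure 4; Plan D beats Proposal Red; Measure 4 beats Plan D; Option II beats Proposal Red), so there is no Condorcet loser.

none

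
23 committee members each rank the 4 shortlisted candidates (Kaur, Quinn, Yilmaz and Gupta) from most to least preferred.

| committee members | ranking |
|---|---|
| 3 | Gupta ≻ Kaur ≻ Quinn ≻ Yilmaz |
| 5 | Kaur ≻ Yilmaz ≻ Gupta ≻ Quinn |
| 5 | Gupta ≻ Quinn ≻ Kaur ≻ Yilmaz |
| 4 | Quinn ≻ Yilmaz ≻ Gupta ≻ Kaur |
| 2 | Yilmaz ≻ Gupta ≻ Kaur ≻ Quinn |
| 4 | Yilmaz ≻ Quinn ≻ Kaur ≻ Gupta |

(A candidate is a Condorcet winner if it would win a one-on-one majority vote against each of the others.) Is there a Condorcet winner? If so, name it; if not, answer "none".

Pairwise majorities:
Kaur vs Quinn: 10 to 13, Quinn.
Kaur vs Yilmaz: 13 to 10, Kaur.
Kaur vs Gupta: 5+4 = 9 for Kaur, 14 for Gupta — Gupta by 14–9.
Quinn vs Yilmaz: Quinn preferred on 3+5+4 = 12 ballots; Quinn wins 12–11.
Quinn vs Gupta: Quinn is ranked higher on 4+4 = 8 ballots, Gupta on 15. Gupta wins 15–8.
Yilmaz vs Gupta: 15 to 8, Yilmaz.
Each candidate drops at least one matchup (Kaur loses to Quinn; Quinn loses to Gupta; Yilmaz loses to Kaur; Gupta loses to Yilmaz); the cycle Kaur > Yilmaz > Gupta > Kaur rules out a Condorcet winner.

none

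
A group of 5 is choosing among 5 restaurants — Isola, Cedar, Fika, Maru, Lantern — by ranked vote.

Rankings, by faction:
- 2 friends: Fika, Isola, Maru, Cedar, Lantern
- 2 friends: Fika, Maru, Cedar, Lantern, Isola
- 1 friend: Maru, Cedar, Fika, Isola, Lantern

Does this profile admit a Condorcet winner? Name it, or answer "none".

Fika

Pairwise majorities:
Isola–Cedar: Cedar 3–2.
Isola vs Fika: 0 to 5, Fika.
Isola vs Maru: Maru wins 3–2.
Isola–Lantern: Isola 3–2.
Cedar–Fika: Fika 4–1.
Cedar vs Maru: Cedar is ranked higher on 0 ballots, Maru on 5. Maru wins 5–0.
Cedar vs Lantern: Cedar is ranked higher on 2+2+1 = 5 ballots, Lantern on 0. Cedar wins 5–0.
Fika vs Maru: Fika wins 4–1.
Fika vs Lantern: 5 to 0, Fika.
Maru–Lantern: Maru 5–0.
Fika beats each of Isola, Cedar, Maru, Lantern — Fika is the Condorcet winner.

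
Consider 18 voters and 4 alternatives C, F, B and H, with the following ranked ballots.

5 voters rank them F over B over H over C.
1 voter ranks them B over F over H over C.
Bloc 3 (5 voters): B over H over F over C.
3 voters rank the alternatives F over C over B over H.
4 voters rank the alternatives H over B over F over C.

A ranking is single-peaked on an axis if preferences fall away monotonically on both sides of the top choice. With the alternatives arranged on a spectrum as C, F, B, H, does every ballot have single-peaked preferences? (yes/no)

yes

Axis positions: C=1, F=2, B=3, H=4.
Bloc 1 (peak F at position 2): ranking walks positions 2-3-4-1, expanding outward from the peak — single-peaked.
Bloc 2 (peak B at position 3): ranking walks positions 3-2-4-1, expanding outward from the peak — single-peaked.
Bloc 3 (peak B at position 3): ranking walks positions 3-4-2-1, expanding outward from the peak — single-peaked.
Bloc 4 (peak F at position 2): ranking walks positions 2-1-3-4, expanding outward from the peak — single-peaked.
Bloc 5 (peak H at position 4): ranking walks positions 4-3-2-1, expanding outward from the peak — single-peaked.
Every ranking is single-peaked on this axis.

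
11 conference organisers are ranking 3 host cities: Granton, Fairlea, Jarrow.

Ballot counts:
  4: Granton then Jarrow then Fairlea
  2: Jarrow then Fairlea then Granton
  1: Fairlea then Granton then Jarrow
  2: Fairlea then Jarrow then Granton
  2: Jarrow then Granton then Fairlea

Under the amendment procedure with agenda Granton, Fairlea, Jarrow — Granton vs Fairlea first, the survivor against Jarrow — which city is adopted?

Jarrow

Round 1: Granton vs Fairlea — 6–5, Granton advances.
Round 2: Granton vs Jarrow — 5–6, Jarrow advances.
The agenda winner is Jarrow.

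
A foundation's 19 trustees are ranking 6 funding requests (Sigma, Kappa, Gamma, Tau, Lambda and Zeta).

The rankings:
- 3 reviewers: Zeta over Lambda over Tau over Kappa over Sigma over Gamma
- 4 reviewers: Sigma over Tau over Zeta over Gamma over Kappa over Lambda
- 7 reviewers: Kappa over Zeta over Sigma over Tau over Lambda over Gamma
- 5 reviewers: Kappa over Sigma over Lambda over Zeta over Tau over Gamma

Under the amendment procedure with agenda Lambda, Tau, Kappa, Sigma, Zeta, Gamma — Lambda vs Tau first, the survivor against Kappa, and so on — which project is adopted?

Round 1: Lambda vs Tau — 8–11, Tau advances.
Round 2: Tau vs Kappa — 7–12, Kappa advances.
Round 3: Kappa vs Sigma — 15–4, Kappa advances.
Round 4: Kappa vs Zeta — 12–7, Kappa advances.
Round 5: Kappa vs Gamma — 15–4, Kappa advances.
Kappa survives the agenda.

Kappa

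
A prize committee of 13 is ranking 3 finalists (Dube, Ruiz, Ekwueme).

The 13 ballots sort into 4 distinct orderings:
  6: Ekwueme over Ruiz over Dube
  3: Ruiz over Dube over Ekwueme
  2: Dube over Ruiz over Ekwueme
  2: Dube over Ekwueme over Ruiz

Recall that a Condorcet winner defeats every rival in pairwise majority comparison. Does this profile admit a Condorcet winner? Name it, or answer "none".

none

Check each pair by majority over 13 ballots:
Dube–Ruiz: Ruiz 9–4.
Dube–Ekwueme: Dube 7–6.
Ruiz vs Ekwueme: Ekwueme wins 8–5.
Every nominee loses at least once (Dube loses to Ruiz; Ruiz loses to Ekwueme; Ekwueme loses to Dube). The majority relation contains the cycle Dube → Ekwueme → Ruiz → Dube, so there is no Condorcet winner.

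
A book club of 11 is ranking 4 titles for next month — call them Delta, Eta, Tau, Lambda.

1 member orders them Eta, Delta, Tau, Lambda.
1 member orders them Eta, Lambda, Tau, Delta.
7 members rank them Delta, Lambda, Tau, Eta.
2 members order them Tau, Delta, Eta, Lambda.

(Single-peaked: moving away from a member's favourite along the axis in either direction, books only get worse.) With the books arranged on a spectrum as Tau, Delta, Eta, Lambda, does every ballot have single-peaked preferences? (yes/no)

Axis positions: Tau=1, Delta=2, Eta=3, Lambda=4.
Type 1 (peak Eta at position 3): ranking walks positions 3-2-1-4, expanding outward from the peak — single-peaked.
Type 2: ranking walks positions 3-4-1-2; Tau is ranked above Delta even though Delta lies between Tau and the peak Eta on the axis — preferences dip and rise again. Not single-peaked.
Type 3: ranking walks positions 2-4-1-3; Lambda is ranked above Eta even though Eta lies between Lambda and the peak Delta on the axis — preferences dip and rise again. Not single-peaked.
Type 4 (peak Tau at position 1): ranking walks positions 1-2-3-4, expanding outward from the peak — single-peaked.
Type 2 violates single-peakedness, so the profile is not single-peaked on this axis.

no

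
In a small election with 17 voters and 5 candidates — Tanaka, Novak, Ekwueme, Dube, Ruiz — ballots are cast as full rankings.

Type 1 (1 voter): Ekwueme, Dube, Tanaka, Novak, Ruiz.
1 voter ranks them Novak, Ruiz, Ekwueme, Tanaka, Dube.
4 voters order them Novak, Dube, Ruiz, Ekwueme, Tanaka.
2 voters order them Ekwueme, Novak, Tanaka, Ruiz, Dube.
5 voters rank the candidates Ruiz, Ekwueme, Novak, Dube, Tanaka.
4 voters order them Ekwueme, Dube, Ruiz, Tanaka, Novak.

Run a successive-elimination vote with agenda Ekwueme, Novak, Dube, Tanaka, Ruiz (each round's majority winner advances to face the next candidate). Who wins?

Ruiz

Round 1: Ekwueme vs Novak — 12–5, Ekwueme advances.
Round 2: Ekwueme vs Dube — 13–4, Ekwueme advances.
Round 3: Ekwueme vs Tanaka — 17–0, Ekwueme advances.
Round 4: Ekwueme vs Ruiz — 7–10, Ruiz advances.
The agenda winner is Ruiz.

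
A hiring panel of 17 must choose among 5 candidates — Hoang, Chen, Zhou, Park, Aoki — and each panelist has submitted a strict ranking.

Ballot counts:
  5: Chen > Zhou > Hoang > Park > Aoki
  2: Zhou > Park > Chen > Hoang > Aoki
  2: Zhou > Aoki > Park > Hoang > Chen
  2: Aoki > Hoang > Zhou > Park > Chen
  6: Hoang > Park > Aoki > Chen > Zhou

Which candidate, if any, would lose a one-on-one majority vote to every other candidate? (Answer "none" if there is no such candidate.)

Pairwise majorities:
Hoang vs Chen: Hoang preferred on 2+2+6 = 10 ballots; Hoang wins 10–7.
Hoang–Zhou: Zhou 9–8.
Hoang vs Park: Hoang wins 13–4.
Hoang–Aoki: Hoang 13–4.
Chen vs Zhou: 5+6 = 11 for Chen, 6 for Zhou — Chen by 11–6.
Chen–Park: Park 12–5.
Chen vs Aoki: 5+2 = 7 for Chen, 10 for Aoki — Aoki by 10–7.
Zhou–Park: Zhou 11–6.
Zhou vs Aoki: Zhou wins 9–8.
Park vs Aoki: Park wins 13–4.
No candidate is winless: Hoang beats Chen; Chen beats Zhou; Zhou beats Hoang; Park beats Chen; Aoki beats Chen. There is no Condorcet loser.

none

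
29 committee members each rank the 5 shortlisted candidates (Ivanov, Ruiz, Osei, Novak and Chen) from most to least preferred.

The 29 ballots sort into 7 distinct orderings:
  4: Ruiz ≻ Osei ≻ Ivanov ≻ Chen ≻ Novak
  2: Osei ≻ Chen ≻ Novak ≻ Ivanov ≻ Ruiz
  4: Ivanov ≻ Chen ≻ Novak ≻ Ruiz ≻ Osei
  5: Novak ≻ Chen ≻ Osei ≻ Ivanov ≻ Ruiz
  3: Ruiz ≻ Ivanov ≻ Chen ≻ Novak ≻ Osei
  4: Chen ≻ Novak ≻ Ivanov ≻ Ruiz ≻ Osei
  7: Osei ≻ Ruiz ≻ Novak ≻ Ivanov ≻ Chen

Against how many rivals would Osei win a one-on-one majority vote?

Osei against each rival (29 committee members):
Osei–Ivanov: Osei 18–11.
Osei–Ruiz: Ruiz 15–14.
Osei vs Novak: 13 to 16, Novak.
Osei vs Chen: Chen, 16–13.
Osei beats Ivanov; loses to Ruiz, Novak, Chen — 1 pairwise win.

1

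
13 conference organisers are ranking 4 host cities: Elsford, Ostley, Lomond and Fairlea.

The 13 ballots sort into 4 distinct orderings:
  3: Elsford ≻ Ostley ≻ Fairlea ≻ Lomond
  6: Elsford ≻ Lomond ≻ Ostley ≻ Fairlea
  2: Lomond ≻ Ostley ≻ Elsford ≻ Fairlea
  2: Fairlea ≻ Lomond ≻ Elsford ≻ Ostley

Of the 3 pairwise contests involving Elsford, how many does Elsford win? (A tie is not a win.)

Elsford against each rival (13 organisers):
Elsford vs Ostley: 3+6+2 = 11 for Elsford, 2 for Ostley — Elsford by 11–2.
Elsford vs Lomond: Elsford, 9–4.
Elsford vs Fairlea: Elsford, 11–2.
Elsford beats Ostley, Lomond, Fairlea — 3 pairwise wins.

3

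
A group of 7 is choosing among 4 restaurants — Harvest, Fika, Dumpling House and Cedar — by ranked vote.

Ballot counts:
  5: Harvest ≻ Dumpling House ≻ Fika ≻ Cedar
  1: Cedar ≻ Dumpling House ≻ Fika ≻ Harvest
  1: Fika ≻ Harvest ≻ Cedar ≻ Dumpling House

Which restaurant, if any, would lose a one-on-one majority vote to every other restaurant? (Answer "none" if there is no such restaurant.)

Pairwise majorities:
Harvest vs Fika: Harvest preferred on 5 ballots; Harvest wins 5–2.
Harvest vs Dumpling House: Harvest is ranked higher on 5+1 = 6 ballots, Dumpling House on 1. Harvest wins 6–1.
Harvest vs Cedar: Harvest is ranked higher on 5+1 = 6 ballots, Cedar on 1. Harvest wins 6–1.
Fika vs Dumpling House: Fika preferred on 1 ballot; Dumpling House wins 6–1.
Fika vs Cedar: Fika, 6–1.
Dumpling House vs Cedar: 5 for Dumpling House, 2 for Cedar — Dumpling House by 5–2.
Cedar is beaten in every head-to-head and is the Condorcet loser.

Cedar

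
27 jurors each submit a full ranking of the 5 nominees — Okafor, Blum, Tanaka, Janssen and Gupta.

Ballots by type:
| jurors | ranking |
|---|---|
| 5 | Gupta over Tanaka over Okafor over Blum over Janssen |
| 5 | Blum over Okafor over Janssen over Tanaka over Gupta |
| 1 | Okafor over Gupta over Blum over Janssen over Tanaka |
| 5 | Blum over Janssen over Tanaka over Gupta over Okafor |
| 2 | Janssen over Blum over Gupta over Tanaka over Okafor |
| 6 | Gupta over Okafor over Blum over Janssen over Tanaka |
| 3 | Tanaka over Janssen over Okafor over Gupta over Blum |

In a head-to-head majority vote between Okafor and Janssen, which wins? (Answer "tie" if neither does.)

Ballots ranking Okafor above Janssen: 5 + 5 + 1 + 6 = 17.
Ballots ranking Janssen above Okafor: 27 − 17 = 10.
Okafor wins the head-to-head 17–10.

Okafor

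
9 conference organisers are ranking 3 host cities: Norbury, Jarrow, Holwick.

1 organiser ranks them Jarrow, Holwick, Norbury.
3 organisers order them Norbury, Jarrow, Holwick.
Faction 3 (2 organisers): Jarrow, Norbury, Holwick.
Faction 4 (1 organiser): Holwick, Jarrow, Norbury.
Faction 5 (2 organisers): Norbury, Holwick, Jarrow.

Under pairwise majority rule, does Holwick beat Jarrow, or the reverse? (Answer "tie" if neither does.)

Jarrow

Ballots ranking Holwick above Jarrow: 1 + 2 = 3.
Ballots ranking Jarrow above Holwick: 9 − 3 = 6.
Jarrow wins the head-to-head 6–3.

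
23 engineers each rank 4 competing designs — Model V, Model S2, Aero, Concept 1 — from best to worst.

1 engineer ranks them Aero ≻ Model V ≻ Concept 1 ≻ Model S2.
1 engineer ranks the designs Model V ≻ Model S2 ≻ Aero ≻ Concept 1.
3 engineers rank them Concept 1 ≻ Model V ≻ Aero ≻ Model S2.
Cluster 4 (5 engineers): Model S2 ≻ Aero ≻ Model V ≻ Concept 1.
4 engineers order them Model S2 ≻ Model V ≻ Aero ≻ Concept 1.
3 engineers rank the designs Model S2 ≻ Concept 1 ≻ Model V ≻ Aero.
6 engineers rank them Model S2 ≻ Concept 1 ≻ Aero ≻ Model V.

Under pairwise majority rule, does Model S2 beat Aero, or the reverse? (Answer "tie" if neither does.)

Ballots ranking Model S2 above Aero: 1 + 5 + 4 + 3 + 6 = 19.
Ballots ranking Aero above Model S2: 23 − 19 = 4.
Model S2 wins the head-to-head 19–4.

Model S2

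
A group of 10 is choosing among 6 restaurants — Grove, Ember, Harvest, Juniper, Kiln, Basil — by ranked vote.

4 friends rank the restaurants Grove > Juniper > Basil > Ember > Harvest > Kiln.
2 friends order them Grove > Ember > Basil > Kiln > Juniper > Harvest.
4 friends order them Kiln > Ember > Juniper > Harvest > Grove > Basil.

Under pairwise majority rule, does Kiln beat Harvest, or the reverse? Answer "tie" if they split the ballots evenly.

Ballots ranking Kiln above Harvest: 2 + 4 = 6.
Ballots ranking Harvest above Kiln: 10 − 6 = 4.
Kiln wins the head-to-head 6–4.

Kiln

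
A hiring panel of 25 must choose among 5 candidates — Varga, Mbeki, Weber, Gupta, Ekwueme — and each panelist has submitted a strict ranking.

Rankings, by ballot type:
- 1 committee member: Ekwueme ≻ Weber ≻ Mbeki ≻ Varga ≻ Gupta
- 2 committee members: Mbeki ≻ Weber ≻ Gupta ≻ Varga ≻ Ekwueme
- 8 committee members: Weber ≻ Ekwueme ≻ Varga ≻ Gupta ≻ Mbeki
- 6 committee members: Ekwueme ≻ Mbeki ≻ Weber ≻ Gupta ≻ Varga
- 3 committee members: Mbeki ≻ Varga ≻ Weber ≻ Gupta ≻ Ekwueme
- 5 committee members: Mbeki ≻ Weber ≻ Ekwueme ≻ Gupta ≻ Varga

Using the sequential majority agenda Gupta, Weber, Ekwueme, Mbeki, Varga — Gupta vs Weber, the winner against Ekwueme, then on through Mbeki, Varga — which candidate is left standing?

Mbeki

Round 1: Gupta vs Weber — 0–25, Weber advances.
Round 2: Weber vs Ekwueme — 18–7, Weber advances.
Round 3: Weber vs Mbeki — 9–16, Mbeki advances.
Round 4: Mbeki vs Varga — 17–8, Mbeki advances.
Mbeki survives the agenda.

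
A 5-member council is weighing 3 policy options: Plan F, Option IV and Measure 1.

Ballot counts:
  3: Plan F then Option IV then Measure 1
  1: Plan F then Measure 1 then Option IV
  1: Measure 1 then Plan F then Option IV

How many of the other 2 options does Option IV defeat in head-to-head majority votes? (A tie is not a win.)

Option IV against each rival (5 council members):
Option IV vs Plan F: Option IV is ranked higher on 0 ballots, Plan F on 5. Plan F wins 5–0.
Option IV vs Measure 1: 3 to 2, Option IV.
Option IV beats Measure 1; loses to Plan F — 1 pairwise win.

1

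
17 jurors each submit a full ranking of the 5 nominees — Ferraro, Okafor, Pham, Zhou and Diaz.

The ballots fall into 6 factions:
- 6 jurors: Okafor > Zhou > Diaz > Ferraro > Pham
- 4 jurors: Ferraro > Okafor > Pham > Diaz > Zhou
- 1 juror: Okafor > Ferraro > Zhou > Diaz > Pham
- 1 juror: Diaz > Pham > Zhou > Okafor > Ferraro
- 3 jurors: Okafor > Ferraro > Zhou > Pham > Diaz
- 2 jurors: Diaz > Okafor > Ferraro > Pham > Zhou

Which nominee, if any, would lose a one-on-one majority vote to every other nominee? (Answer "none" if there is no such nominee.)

Pairwise majorities:
Ferraro vs Okafor: 4 for Ferraro, 13 for Okafor — Okafor by 13–4.
Ferraro vs Pham: Ferraro, 16–1.
Ferraro vs Zhou: 10 to 7, Ferraro.
Ferraro vs Diaz: 4+1+3 = 8 for Ferraro, 9 for Diaz — Diaz by 9–8.
Okafor vs Pham: Okafor preferred on 6+4+1+3+2 = 16 ballots; Okafor wins 16–1.
Okafor vs Zhou: Okafor preferred on 6+4+1+3+2 = 16 ballots; Okafor wins 16–1.
Okafor vs Diaz: 6+4+1+3 = 14 for Okafor, 3 for Diaz — Okafor by 14–3.
Pham vs Zhou: Zhou wins 10–7.
Pham vs Diaz: Pham preferred on 4+3 = 7 ballots; Diaz wins 10–7.
Zhou vs Diaz: Zhou, 10–7.
Only Pham has no wins; Pham is the Condorcet loser.

Pham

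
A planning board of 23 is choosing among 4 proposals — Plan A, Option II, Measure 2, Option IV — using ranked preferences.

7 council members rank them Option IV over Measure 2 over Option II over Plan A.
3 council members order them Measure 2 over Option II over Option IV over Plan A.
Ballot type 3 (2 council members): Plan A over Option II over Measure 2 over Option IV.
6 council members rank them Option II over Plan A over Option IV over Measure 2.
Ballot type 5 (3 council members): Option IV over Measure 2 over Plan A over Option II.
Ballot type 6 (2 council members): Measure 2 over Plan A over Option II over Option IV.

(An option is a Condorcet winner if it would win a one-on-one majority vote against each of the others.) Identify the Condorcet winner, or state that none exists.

Check each pair by majority over 23 ballots:
Plan A vs Option II: Option II, 16–7.
Plan A–Measure 2: Measure 2 15–8.
Plan A vs Option IV: Option IV, 13–10.
Option II vs Measure 2: Measure 2 wins 15–8.
Option II vs Option IV: Option II wins 13–10.
Measure 2–Option IV: Option IV 16–7.
No option is unbeaten: Plan A loses to Option II; Option II loses to Measure 2; Measure 2 loses to Option IV; Option IV loses to Option II. In particular Option II → Option IV → Measure 2 → Option II is a majority cycle — no Condorcet winner exists.

none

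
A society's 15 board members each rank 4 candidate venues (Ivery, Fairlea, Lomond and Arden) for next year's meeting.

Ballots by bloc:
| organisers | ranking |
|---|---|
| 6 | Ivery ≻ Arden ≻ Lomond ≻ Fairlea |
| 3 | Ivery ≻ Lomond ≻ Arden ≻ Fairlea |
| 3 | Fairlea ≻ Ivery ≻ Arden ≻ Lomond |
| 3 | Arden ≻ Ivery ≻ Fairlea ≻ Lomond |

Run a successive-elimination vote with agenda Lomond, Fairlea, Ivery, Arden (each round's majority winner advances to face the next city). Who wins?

Round 1: Lomond vs Fairlea — 9–6, Lomond advances.
Round 2: Lomond vs Ivery — 0–15, Ivery advances.
Round 3: Ivery vs Arden — 12–3, Ivery advances.
The agenda winner is Ivery.

Ivery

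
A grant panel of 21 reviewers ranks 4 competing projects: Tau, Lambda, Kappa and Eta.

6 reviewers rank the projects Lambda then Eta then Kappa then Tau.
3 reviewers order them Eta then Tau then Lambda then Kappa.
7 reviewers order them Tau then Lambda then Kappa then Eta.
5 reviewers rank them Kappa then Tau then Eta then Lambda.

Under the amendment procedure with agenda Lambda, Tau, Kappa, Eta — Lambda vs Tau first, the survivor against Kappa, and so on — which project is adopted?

Kappa

Round 1: Lambda vs Tau — 6–15, Tau advances.
Round 2: Tau vs Kappa — 10–11, Kappa advances.
Round 3: Kappa vs Eta — 12–9, Kappa advances.
Kappa survives the agenda.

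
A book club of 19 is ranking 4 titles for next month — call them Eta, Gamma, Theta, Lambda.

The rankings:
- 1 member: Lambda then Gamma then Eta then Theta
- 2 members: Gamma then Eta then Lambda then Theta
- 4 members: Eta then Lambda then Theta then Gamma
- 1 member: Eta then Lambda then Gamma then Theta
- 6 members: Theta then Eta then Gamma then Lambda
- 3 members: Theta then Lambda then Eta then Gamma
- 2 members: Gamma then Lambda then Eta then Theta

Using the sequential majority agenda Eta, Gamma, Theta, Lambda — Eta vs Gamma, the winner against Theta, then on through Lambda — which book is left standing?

Eta

Round 1: Eta vs Gamma — 14–5, Eta advances.
Round 2: Eta vs Theta — 10–9, Eta advances.
Round 3: Eta vs Lambda — 13–6, Eta advances.
Eta survives the agenda.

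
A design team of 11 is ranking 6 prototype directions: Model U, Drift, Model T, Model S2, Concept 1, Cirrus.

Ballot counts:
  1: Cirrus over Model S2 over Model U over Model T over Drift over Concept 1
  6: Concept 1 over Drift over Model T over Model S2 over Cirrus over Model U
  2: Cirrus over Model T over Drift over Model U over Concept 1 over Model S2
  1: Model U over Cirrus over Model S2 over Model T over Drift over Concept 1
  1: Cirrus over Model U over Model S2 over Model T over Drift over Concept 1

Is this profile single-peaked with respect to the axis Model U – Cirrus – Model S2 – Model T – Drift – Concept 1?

Axis positions: Model U=1, Cirrus=2, Model S2=3, Model T=4, Drift=5, Concept 1=6.
Group 1 (peak Cirrus at position 2): ranking walks positions 2-3-1-4-5-6, expanding outward from the peak — single-peaked.
Group 2 (peak Concept 1 at position 6): ranking walks positions 6-5-4-3-2-1, expanding outward from the peak — single-peaked.
Group 3: ranking walks positions 2-4-5-1-6-3; Model T is ranked above Model S2 even though Model S2 lies between Model T and the peak Cirrus on the axis — preferences dip and rise again. Not single-peaked.
Group 4 (peak Model U at position 1): ranking walks positions 1-2-3-4-5-6, expanding outward from the peak — single-peaked.
Group 5 (peak Cirrus at position 2): ranking walks positions 2-1-3-4-5-6, expanding outward from the peak — single-peaked.
Group 3 violates single-peakedness, so the profile is not single-peaked on this axis.

no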